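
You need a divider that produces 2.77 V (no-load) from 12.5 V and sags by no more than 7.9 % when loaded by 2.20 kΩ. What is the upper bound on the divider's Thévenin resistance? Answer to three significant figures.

R_th ≤ 189 Ω

Loading drop = R_th/(R_th + R_L) ≤ 0.0790, so R_th ≤ R_L · ε/(1−ε) = 2.20 kΩ × 0.0790/0.9210 = 189 Ω.
(Any R1, R2 with R2/(R1+R2) = 0.222 and R1‖R2 ≤ 189 Ω will meet the spec.)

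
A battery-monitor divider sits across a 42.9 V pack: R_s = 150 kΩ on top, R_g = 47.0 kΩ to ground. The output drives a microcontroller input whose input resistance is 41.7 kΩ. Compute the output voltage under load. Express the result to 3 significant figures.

V_out ≈ 5.51 V

The load sits in parallel with R_g: R_g‖R_L = (47.0 × 41.7) / (47.0 + 41.7) = 22.10 kΩ.
V_out = 42.9 × 22.10 / (150 + 22.10) = 42.9 × 22.10/172.1 = 5.51 V.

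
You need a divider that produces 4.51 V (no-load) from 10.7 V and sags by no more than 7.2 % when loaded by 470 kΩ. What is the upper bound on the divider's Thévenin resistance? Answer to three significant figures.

R_th ≤ 36.5 kΩ

Loading drop = R_th/(R_th + R_L) ≤ 0.0720, so R_th ≤ R_L · ε/(1−ε) = 470 kΩ × 0.0720/0.9280 = 36.5 kΩ.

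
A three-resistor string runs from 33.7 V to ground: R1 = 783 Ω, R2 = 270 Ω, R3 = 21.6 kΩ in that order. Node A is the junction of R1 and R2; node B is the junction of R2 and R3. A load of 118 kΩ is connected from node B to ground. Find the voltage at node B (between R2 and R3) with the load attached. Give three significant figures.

V ≈ 31.9 V

At node B, R3 is in parallel with the load: R3‖R_L = 18260 Ω.
Below node A the resistance is R2 + (R3‖R_L) = 18530 Ω, so V_A = 33.7 × 18530/19310 = 32.33 V.
Then V_B = V_A × (R3‖R_L)/(R2 + R3‖R_L) = 32.33 × 18260/18530 = 31.9 V.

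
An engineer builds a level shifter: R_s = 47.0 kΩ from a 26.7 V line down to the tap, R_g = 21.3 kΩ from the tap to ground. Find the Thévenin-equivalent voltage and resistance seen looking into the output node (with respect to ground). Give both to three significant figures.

V_th = 8.33 V, R_th = 14.7 kΩ

V_th is the open-circuit tap voltage: 26.7 × 21.3/(47.0 + 21.3) = 8.33 V.
With the supply zeroed, R_s and R_g appear in parallel from the tap: R_th = R_s‖R_g = (47.0 × 21.3)/68.30 = 14.7 kΩ.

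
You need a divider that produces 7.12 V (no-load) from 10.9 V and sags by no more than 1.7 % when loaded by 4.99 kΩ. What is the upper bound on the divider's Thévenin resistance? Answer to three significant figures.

Loading drop = R_th/(R_th + R_L) ≤ 0.0170, so R_th ≤ R_L · ε/(1−ε) = 4.99 kΩ × 0.0170/0.9830 = 86.3 Ω.
(Any R1, R2 with R2/(R1+R2) = 0.653 and R1‖R2 ≤ 86.3 Ω will meet the spec.)

R_th ≤ 86.3 Ω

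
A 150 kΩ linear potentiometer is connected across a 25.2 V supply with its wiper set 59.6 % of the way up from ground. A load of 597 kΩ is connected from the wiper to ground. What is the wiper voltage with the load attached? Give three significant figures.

V ≈ 14.2 V

The wiper splits the pot into (1−α)R = 60.60 kΩ above and αR = 89.40 kΩ below.
Lower section ‖ load = 77.76 kΩ.
V_wiper = 25.2 × 77.76/(60.60 + 77.76) = 14.2 V.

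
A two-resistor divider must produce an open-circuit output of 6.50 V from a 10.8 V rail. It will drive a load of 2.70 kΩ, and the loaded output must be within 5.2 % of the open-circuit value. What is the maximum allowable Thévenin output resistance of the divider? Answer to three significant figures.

R_th ≤ 148 Ω

Loading drop = R_th/(R_th + R_L) ≤ 0.0520, so R_th ≤ R_L · ε/(1−ε) = 2.70 kΩ × 0.0520/0.9480 = 148 Ω.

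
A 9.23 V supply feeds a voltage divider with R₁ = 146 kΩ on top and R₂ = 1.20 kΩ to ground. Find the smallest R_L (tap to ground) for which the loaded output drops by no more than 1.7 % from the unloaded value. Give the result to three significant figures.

R_L(min) ≈ 68.8 kΩ

Output resistance R_th = R₁‖R₂ = (146 × 1.20)/147.2 = 1.190 kΩ.
The fractional drop is R_th/(R_th + R_L); requiring this ≤ 0.0170 gives R_L ≥ R_th(1/0.0170 − 1) = 1.190 × 57.82 = 68.8 kΩ.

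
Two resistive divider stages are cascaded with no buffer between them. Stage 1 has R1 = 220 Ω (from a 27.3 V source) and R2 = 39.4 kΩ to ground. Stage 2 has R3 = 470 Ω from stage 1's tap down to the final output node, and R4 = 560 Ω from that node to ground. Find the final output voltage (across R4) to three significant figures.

Stage 2 presents R3+R4 = 1030 Ω as a load on stage 1's tap.
Stage 1's lower leg becomes R2‖(R3+R4) = 1004 Ω, so V_mid = 27.3 × 1004/1224 = 22.39 V.
Stage 2 is itself unloaded: V_out = V_mid × R4/(R3+R4) = 22.39 × 560/1030 = 12.2 V.

V_out ≈ 12.2 V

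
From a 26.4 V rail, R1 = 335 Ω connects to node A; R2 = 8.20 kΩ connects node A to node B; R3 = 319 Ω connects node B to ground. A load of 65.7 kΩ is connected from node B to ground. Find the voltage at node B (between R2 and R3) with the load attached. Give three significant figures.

At node B, R3 is in parallel with the load: R3‖R_L = 317.5 Ω.
Below node A the resistance is R2 + (R3‖R_L) = 8517 Ω, so V_A = 26.4 × 8517/8852 = 25.40 V.
Then V_B = V_A × (R3‖R_L)/(R2 + R3‖R_L) = 25.40 × 317.5/8517 = 0.947 V.

V ≈ 0.947 V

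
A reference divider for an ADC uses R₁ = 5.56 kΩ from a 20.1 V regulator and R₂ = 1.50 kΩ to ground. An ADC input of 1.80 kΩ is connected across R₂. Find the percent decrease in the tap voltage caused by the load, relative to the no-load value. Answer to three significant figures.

Unloaded V = 20.1 × 1.50/7.060 = 4.271 V.
Loaded: R₂‖R_L = 0.8182 kΩ, giving V = 20.1 × 0.8182/6.378 = 2.578 V.
Drop = (4.271 − 2.578) / 4.271 = 39.6 %.

39.6 %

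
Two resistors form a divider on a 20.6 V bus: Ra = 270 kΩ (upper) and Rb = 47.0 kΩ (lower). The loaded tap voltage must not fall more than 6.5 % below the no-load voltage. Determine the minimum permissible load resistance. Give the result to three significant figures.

R_L(min) ≈ 576 kΩ

Output resistance R_th = Ra‖Rb = (270 × 47.0)/317.0 = 40.03 kΩ.
The fractional drop is R_th/(R_th + R_L); requiring this ≤ 0.0650 gives R_L ≥ R_th(1/0.0650 − 1) = 40.03 × 14.38 = 576 kΩ.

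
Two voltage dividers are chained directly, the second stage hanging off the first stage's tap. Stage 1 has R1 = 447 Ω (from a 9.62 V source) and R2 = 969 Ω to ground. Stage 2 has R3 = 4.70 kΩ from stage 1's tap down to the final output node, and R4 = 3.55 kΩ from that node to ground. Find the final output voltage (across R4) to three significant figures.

V_out ≈ 2.73 V

Stage 2 presents R3+R4 = 8250 Ω as a load on stage 1's tap.
Stage 1's lower leg becomes R2‖(R3+R4) = 867.1 Ω, so V_mid = 9.62 × 867.1/1314 = 6.348 V.
Stage 2 is itself unloaded: V_out = V_mid × R4/(R3+R4) = 6.348 × 3550/8250 = 2.73 V.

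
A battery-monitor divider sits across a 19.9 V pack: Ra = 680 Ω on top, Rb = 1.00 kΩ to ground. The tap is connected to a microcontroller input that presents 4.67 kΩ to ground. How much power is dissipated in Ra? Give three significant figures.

P ≈ 119 mW

Total resistance from the source is Ra + (Rb‖R_L) = 1504 Ω, so I = 19.9/1504 Ω = 13.23 mA.
P = I²·Ra = (13.23 mA)² × 680 Ω = 119 mW.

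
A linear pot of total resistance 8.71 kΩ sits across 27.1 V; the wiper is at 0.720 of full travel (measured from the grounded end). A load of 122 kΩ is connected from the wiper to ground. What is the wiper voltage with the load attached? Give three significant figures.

The wiper splits the pot into (1−α)R = 2.439 kΩ above and αR = 6.271 kΩ below.
Lower section ‖ load = 5.965 kΩ.
V_wiper = 27.1 × 5.965/(2.439 + 5.965) = 19.2 V.

V ≈ 19.2 V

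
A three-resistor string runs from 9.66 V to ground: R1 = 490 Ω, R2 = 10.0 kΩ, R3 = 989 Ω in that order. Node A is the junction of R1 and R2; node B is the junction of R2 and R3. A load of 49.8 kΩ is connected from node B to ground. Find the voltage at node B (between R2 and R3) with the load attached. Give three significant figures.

V ≈ 0.817 V

At node B, R3 is in parallel with the load: R3‖R_L = 969.7 Ω.
Below node A the resistance is R2 + (R3‖R_L) = 10970 Ω, so V_A = 9.66 × 10970/11460 = 9.247 V.
Then V_B = V_A × (R3‖R_L)/(R2 + R3‖R_L) = 9.247 × 969.7/10970 = 0.817 V.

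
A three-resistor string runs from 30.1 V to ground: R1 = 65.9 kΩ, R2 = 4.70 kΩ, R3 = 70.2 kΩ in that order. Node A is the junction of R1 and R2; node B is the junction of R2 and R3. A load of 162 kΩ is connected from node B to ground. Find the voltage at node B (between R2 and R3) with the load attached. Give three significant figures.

At node B, R3 is in parallel with the load: R3‖R_L = 48.98 kΩ.
Below node A the resistance is R2 + (R3‖R_L) = 53.68 kΩ, so V_A = 30.1 × 53.68/119.6 = 13.51 V.
Then V_B = V_A × (R3‖R_L)/(R2 + R3‖R_L) = 13.51 × 48.98/53.68 = 12.3 V.

V ≈ 12.3 V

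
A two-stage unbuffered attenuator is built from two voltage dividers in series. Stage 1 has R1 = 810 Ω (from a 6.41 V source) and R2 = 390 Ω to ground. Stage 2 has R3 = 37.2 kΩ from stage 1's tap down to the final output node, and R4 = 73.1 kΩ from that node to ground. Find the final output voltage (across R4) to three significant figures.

V_out ≈ 1.38 V

Stage 2 presents R3+R4 = 110300 Ω as a load on stage 1's tap.
Stage 1's lower leg becomes R2‖(R3+R4) = 388.6 Ω, so V_mid = 6.41 × 388.6/1199 = 2.078 V.
Stage 2 is itself unloaded: V_out = V_mid × R4/(R3+R4) = 2.078 × 73100/110300 = 1.38 V.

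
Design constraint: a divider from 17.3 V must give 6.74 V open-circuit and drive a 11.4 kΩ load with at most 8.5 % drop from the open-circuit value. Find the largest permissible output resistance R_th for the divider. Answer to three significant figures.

R_th ≤ 1.06 kΩ

Loading drop = R_th/(R_th + R_L) ≤ 0.0850, so R_th ≤ R_L · ε/(1−ε) = 11.4 kΩ × 0.0850/0.9150 = 1.06 kΩ.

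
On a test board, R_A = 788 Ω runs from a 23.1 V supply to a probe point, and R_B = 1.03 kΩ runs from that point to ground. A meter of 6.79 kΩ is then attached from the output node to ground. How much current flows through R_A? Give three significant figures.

I ≈ 13.7 mA

R_B‖R_L = 894.3 Ω, so the source sees R_A + R_B‖R_L = 1682 Ω.
I = 23.1 V / 1682 Ω = 13.7 mA.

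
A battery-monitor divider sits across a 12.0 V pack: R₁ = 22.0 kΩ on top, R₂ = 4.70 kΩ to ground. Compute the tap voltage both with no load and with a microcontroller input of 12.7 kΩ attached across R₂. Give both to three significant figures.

Unloaded: 2.11 V; loaded: 1.62 V

Open-circuit: V = 12.0 × 4.70/(22.0 + 4.70) = 2.11 V.
With the load, R₂ becomes R₂‖R_L = 3.430 kΩ, so V = 12.0 × 3.430/25.43 = 1.62 V.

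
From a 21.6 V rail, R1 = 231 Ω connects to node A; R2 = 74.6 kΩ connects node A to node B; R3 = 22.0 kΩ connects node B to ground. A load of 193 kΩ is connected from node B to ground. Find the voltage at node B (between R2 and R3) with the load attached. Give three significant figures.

At node B, R3 is in parallel with the load: R3‖R_L = 19750 Ω.
Below node A the resistance is R2 + (R3‖R_L) = 94350 Ω, so V_A = 21.6 × 94350/94580 = 21.55 V.
Then V_B = V_A × (R3‖R_L)/(R2 + R3‖R_L) = 21.55 × 19750/94350 = 4.51 V.

V ≈ 4.51 V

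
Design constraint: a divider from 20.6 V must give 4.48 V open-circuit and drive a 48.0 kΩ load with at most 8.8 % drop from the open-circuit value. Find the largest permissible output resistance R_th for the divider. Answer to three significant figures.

Loading drop = R_th/(R_th + R_L) ≤ 0.0880, so R_th ≤ R_L · ε/(1−ε) = 48.0 kΩ × 0.0880/0.9120 = 4.63 kΩ.
(Any R1, R2 with R2/(R1+R2) = 0.217 and R1‖R2 ≤ 4.63 kΩ will meet the spec.)

R_th ≤ 4.63 kΩ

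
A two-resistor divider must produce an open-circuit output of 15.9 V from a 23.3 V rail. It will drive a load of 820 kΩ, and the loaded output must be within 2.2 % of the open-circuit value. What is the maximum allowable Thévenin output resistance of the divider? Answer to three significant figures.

R_th ≤ 18.4 kΩ

Loading drop = R_th/(R_th + R_L) ≤ 0.0220, so R_th ≤ R_L · ε/(1−ε) = 820 kΩ × 0.0220/0.9780 = 18.4 kΩ.
(Any R1, R2 with R2/(R1+R2) = 0.682 and R1‖R2 ≤ 18.4 kΩ will meet the spec.)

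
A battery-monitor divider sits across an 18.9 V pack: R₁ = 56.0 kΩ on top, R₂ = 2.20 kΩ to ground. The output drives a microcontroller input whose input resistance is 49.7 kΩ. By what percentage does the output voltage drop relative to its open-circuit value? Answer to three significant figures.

The divider's output (Thévenin) resistance is R₁‖R₂ = 2.117 kΩ.
Fractional drop under load = R_th/(R_th + R_L) = 2.117 / (2.117 + 49.7) = 0.04085.
So the output falls by 4.09 %.

4.09 %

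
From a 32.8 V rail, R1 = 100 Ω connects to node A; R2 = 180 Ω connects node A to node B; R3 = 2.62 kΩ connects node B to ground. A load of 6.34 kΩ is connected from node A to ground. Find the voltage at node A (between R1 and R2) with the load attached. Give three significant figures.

Below node A the series string R2+R3 = 2800 Ω sits in parallel with the 6340 Ω load: 1942 Ω.
V_A = 32.8 × 1942/(100 + 1942) = 31.2 V.

V ≈ 31.2 V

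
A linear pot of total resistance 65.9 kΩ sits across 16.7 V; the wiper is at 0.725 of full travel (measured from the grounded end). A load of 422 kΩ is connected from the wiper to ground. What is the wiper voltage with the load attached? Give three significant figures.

V ≈ 11.7 V

The wiper splits the pot into (1−α)R = 18.12 kΩ above and αR = 47.78 kΩ below.
Lower section ‖ load = 42.92 kΩ.
V_wiper = 16.7 × 42.92/(18.12 + 42.92) = 11.7 V.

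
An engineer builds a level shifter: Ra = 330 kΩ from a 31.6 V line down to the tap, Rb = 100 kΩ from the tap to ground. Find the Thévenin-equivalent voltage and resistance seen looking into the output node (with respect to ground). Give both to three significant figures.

V_th is the open-circuit tap voltage: 31.6 × 100/(330 + 100) = 7.35 V.
With the supply zeroed, Ra and Rb appear in parallel from the tap: R_th = Ra‖Rb = (330 × 100)/430.0 = 76.7 kΩ.

V_th = 7.35 V, R_th = 76.7 kΩ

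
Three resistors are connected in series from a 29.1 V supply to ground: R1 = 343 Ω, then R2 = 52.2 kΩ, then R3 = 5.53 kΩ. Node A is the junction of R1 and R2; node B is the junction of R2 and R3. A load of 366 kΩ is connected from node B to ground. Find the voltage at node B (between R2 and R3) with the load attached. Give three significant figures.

At node B, R3 is in parallel with the load: R3‖R_L = 5448 Ω.
Below node A the resistance is R2 + (R3‖R_L) = 57650 Ω, so V_A = 29.1 × 57650/57990 = 28.93 V.
Then V_B = V_A × (R3‖R_L)/(R2 + R3‖R_L) = 28.93 × 5448/57650 = 2.73 V.

V ≈ 2.73 V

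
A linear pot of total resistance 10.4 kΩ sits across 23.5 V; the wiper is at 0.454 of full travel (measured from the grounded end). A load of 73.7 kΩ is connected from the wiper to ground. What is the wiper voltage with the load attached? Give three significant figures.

The wiper splits the pot into (1−α)R = 5.678 kΩ above and αR = 4.722 kΩ below.
Lower section ‖ load = 4.437 kΩ.
V_wiper = 23.5 × 4.437/(5.678 + 4.437) = 10.3 V.

V ≈ 10.3 V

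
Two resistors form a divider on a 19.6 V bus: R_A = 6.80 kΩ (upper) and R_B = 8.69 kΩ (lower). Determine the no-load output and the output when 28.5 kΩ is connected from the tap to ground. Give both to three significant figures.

Unloaded: 11.0 V; loaded: 9.70 V

Open-circuit: V = 19.6 × 8.69/(6.80 + 8.69) = 11.0 V.
With the load, R_B becomes R_B‖R_L = 6.659 kΩ, so V = 19.6 × 6.659/13.46 = 9.70 V.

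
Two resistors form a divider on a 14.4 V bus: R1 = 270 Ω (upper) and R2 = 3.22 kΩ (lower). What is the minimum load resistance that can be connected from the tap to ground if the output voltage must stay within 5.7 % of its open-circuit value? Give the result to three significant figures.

Output resistance R_th = R1‖R2 = (270 × 3220)/3490 = 249.1 Ω.
The fractional drop is R_th/(R_th + R_L); requiring this ≤ 0.0570 gives R_L ≥ R_th(1/0.0570 − 1) = 249.1 × 16.54 = 4.12 kΩ.

R_L(min) ≈ 4.12 kΩ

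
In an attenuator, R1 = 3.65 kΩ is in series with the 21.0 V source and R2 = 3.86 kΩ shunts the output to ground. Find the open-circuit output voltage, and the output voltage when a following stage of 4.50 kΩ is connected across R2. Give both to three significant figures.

Unloaded: 10.8 V; loaded: 7.62 V

Open-circuit: V = 21.0 × 3.86/(3.65 + 3.86) = 10.8 V.
With the load, R2 becomes R2‖R_L = 2.078 kΩ, so V = 21.0 × 2.078/5.728 = 7.62 V.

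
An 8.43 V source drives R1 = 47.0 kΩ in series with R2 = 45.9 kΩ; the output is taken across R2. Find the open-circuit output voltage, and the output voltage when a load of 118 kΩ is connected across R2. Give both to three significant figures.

Unloaded: 4.17 V; loaded: 3.48 V

Open-circuit: V = 8.43 × 45.9/(47.0 + 45.9) = 4.17 V.
With the load, R2 becomes R2‖R_L = 33.05 kΩ, so V = 8.43 × 33.05/80.05 = 3.48 V.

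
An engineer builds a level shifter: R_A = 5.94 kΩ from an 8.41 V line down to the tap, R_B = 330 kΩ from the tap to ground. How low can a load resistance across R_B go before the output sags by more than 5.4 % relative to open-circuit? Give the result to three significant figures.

R_L(min) ≈ 102 kΩ

Output resistance R_th = R_A‖R_B = (5.94 × 330)/335.9 = 5.835 kΩ.
The fractional drop is R_th/(R_th + R_L); requiring this ≤ 0.0540 gives R_L ≥ R_th(1/0.0540 − 1) = 5.835 × 17.52 = 102 kΩ.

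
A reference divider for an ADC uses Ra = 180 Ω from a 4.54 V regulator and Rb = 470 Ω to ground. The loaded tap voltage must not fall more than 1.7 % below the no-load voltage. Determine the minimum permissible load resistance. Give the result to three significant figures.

Output resistance R_th = Ra‖Rb = (180 × 470)/650.0 = 130.2 Ω.
The fractional drop is R_th/(R_th + R_L); requiring this ≤ 0.0170 gives R_L ≥ R_th(1/0.0170 − 1) = 130.2 × 57.82 = 7.53 kΩ.

R_L(min) ≈ 7.53 kΩ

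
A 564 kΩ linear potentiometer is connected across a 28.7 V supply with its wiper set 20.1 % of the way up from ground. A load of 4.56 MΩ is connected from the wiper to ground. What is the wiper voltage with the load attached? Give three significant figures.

V ≈ 5.66 V

The wiper splits the pot into (1−α)R = 450.6 kΩ above and αR = 113.4 kΩ below.
Lower section ‖ load = 110.6 kΩ.
V_wiper = 28.7 × 110.6/(450.6 + 110.6) = 5.66 V.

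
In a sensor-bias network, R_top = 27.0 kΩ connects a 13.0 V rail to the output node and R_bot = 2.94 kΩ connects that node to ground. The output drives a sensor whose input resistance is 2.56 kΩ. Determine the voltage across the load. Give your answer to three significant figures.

The load sits in parallel with R_bot: R_bot‖R_L = (2.94 × 2.56) / (2.94 + 2.56) = 1.368 kΩ.
V_out = 13.0 × 1.368 / (27.0 + 1.368) = 13.0 × 1.368/28.37 = 0.627 V.

V_out ≈ 0.627 V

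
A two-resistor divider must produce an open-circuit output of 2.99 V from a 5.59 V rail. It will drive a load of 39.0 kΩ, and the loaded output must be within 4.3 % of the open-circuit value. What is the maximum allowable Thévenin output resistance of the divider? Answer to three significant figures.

Loading drop = R_th/(R_th + R_L) ≤ 0.0430, so R_th ≤ R_L · ε/(1−ε) = 39.0 kΩ × 0.0430/0.9570 = 1.75 kΩ.
(Any R1, R2 with R2/(R1+R2) = 0.535 and R1‖R2 ≤ 1.75 kΩ will meet the spec.)

R_th ≤ 1.75 kΩ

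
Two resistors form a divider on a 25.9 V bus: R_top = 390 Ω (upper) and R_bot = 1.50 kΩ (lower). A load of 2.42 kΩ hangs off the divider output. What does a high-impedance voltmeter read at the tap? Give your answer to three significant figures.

The load sits in parallel with R_bot: R_bot‖R_L = (1500 × 2420) / (1500 + 2420) = 926.0 Ω.
V_out = 25.9 × 926.0 / (390 + 926.0) = 25.9 × 926.0/1316 = 18.2 V.

V_out ≈ 18.2 V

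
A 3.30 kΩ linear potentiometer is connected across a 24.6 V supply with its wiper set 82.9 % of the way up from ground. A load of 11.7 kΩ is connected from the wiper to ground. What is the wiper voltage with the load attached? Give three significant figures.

V ≈ 19.6 V

The wiper splits the pot into (1−α)R = 564.3 Ω above and αR = 2736 Ω below.
Lower section ‖ load = 2217 Ω.
V_wiper = 24.6 × 2217/(564.3 + 2217) = 19.6 V.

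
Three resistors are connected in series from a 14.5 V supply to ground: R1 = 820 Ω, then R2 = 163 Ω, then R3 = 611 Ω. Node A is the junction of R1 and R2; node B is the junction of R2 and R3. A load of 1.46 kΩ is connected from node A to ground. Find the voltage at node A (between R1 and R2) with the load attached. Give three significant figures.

V ≈ 5.53 V

Below node A the series string R2+R3 = 774.0 Ω sits in parallel with the 1460 Ω load: 505.8 Ω.
V_A = 14.5 × 505.8/(820 + 505.8) = 5.53 V.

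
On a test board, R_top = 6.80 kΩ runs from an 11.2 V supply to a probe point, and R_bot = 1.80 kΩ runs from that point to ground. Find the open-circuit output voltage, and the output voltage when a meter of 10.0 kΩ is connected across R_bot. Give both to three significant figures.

Open-circuit: V = 11.2 × 1.80/(6.80 + 1.80) = 2.34 V.
With the load, R_bot becomes R_bot‖R_L = 1.525 kΩ, so V = 11.2 × 1.525/8.325 = 2.05 V.

Unloaded: 2.34 V; loaded: 2.05 V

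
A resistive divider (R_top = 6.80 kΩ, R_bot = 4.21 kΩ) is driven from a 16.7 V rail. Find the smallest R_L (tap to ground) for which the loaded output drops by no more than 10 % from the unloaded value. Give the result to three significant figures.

Output resistance R_th = R_top‖R_bot = (6.80 × 4.21)/11.01 = 2.600 kΩ.
The fractional drop is R_th/(R_th + R_L); requiring this ≤ 0.100 gives R_L ≥ R_th(1/0.100 − 1) = 2.600 × 9.000 = 23.4 kΩ.

R_L(min) ≈ 23.4 kΩ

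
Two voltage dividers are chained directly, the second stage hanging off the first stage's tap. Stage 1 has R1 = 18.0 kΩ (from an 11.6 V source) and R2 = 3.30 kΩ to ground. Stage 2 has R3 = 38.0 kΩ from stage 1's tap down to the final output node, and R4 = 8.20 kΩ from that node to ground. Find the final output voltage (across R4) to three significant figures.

V_out ≈ 0.301 V

Stage 2 presents R3+R4 = 46.20 kΩ as a load on stage 1's tap.
Stage 1's lower leg becomes R2‖(R3+R4) = 3.080 kΩ, so V_mid = 11.6 × 3.080/21.08 = 1.695 V.
Stage 2 is itself unloaded: V_out = V_mid × R4/(R3+R4) = 1.695 × 8.20/46.20 = 0.301 V.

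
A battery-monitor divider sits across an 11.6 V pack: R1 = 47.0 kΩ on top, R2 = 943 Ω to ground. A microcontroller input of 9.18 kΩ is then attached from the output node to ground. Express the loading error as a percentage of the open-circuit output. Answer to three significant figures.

The divider's output (Thévenin) resistance is R1‖R2 = 924.5 Ω.
Fractional drop under load = R_th/(R_th + R_L) = 924.5 / (924.5 + 9180) = 0.09149.
So the output falls by 9.15 %.

9.15 %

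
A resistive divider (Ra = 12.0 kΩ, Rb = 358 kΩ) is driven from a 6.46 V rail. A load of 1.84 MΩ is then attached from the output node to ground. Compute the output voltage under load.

The load sits in parallel with Rb: Rb‖R_L = (358 × 1840) / (358 + 1840) = 299.7 kΩ.
V_out = 6.46 × 299.7 / (12.0 + 299.7) = 6.46 × 299.7/311.7 = 6.21 V.

V_out ≈ 6.21 V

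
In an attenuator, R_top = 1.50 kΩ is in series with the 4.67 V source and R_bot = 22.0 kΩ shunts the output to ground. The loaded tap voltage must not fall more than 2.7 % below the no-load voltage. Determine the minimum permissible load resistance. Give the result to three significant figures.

R_L(min) ≈ 50.6 kΩ

Output resistance R_th = R_top‖R_bot = (1.50 × 22.0)/23.50 = 1.404 kΩ.
The fractional drop is R_th/(R_th + R_L); requiring this ≤ 0.0270 gives R_L ≥ R_th(1/0.0270 − 1) = 1.404 × 36.04 = 50.6 kΩ.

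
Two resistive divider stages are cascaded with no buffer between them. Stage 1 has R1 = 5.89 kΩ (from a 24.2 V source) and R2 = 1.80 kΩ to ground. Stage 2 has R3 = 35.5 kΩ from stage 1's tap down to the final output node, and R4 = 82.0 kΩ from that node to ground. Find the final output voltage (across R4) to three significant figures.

V_out ≈ 3.91 V

Stage 2 presents R3+R4 = 117.5 kΩ as a load on stage 1's tap.
Stage 1's lower leg becomes R2‖(R3+R4) = 1.773 kΩ, so V_mid = 24.2 × 1.773/7.663 = 5.599 V.
Stage 2 is itself unloaded: V_out = V_mid × R4/(R3+R4) = 5.599 × 82.0/117.5 = 3.91 V.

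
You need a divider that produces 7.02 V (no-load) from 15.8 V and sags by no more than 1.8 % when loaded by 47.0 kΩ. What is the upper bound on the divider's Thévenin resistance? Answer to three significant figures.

Loading drop = R_th/(R_th + R_L) ≤ 0.0180, so R_th ≤ R_L · ε/(1−ε) = 47.0 kΩ × 0.0180/0.9820 = 862 Ω.

R_th ≤ 862 Ω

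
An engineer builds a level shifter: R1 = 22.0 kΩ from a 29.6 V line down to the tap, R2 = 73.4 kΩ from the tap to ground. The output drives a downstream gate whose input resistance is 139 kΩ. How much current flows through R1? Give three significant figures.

R2‖R_L = 48.03 kΩ, so the source sees R1 + R2‖R_L = 70.03 kΩ.
I = 29.6 V / 70.03 kΩ = 0.423 mA.

I ≈ 0.423 mA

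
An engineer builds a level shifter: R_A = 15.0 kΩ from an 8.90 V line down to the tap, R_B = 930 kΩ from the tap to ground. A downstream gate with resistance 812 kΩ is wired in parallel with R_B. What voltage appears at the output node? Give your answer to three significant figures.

The load sits in parallel with R_B: R_B‖R_L = (930 × 812) / (930 + 812) = 433.5 kΩ.
V_out = 8.90 × 433.5 / (15.0 + 433.5) = 8.90 × 433.5/448.5 = 8.60 V.

V_out ≈ 8.60 V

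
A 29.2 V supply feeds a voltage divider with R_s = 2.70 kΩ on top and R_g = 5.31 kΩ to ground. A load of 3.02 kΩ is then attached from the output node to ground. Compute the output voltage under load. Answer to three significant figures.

V_out ≈ 12.2 V

The load sits in parallel with R_g: R_g‖R_L = (5.31 × 3.02) / (5.31 + 3.02) = 1.925 kΩ.
V_out = 29.2 × 1.925 / (2.70 + 1.925) = 29.2 × 1.925/4.625 = 12.2 V.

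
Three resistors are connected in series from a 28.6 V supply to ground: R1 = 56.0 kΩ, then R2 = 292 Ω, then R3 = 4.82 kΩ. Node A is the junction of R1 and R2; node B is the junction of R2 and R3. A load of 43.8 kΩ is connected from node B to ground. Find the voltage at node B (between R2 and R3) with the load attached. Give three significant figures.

At node B, R3 is in parallel with the load: R3‖R_L = 4342 Ω.
Below node A the resistance is R2 + (R3‖R_L) = 4634 Ω, so V_A = 28.6 × 4634/60630 = 2.186 V.
Then V_B = V_A × (R3‖R_L)/(R2 + R3‖R_L) = 2.186 × 4342/4634 = 2.05 V.

V ≈ 2.05 V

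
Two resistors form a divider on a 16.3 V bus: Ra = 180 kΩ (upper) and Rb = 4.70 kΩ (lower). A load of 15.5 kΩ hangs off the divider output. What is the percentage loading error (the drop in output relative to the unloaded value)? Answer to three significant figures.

22.8 %

The divider's output (Thévenin) resistance is Ra‖Rb = 4.580 kΩ.
Fractional drop under load = R_th/(R_th + R_L) = 4.580 / (4.580 + 15.5) = 0.2281.
So the output falls by 22.8 %.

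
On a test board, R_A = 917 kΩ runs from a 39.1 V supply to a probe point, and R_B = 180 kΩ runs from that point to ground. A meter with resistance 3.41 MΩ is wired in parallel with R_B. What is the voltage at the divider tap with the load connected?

V_out ≈ 6.14 V

The load sits in parallel with R_B: R_B‖R_L = (180 × 3410) / (180 + 3410) = 171.0 kΩ.
V_out = 39.1 × 171.0 / (917 + 171.0) = 39.1 × 171.0/1088 = 6.14 V.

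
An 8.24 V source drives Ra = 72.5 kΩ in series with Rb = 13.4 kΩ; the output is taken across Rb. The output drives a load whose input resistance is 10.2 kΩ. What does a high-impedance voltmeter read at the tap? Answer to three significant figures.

V_out ≈ 0.610 V

The load sits in parallel with Rb: Rb‖R_L = (13.4 × 10.2) / (13.4 + 10.2) = 5.792 kΩ.
V_out = 8.24 × 5.792 / (72.5 + 5.792) = 8.24 × 5.792/78.29 = 0.610 V.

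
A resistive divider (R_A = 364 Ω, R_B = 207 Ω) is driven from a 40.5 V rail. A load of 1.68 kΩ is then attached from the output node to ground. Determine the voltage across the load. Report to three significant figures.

The load sits in parallel with R_B: R_B‖R_L = (207 × 1680) / (207 + 1680) = 184.3 Ω.
V_out = 40.5 × 184.3 / (364 + 184.3) = 40.5 × 184.3/548.3 = 13.6 V.

V_out ≈ 13.6 V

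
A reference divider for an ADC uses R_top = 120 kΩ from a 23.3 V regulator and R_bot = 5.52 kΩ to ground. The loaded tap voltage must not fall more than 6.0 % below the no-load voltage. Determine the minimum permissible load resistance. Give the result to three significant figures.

R_L(min) ≈ 82.7 kΩ

Output resistance R_th = R_top‖R_bot = (120 × 5.52)/125.5 = 5.277 kΩ.
The fractional drop is R_th/(R_th + R_L); requiring this ≤ 0.0600 gives R_L ≥ R_th(1/0.0600 − 1) = 5.277 × 15.67 = 82.7 kΩ.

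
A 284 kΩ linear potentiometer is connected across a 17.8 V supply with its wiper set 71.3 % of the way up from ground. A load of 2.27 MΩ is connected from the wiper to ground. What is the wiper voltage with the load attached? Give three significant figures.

V ≈ 12.4 V

The wiper splits the pot into (1−α)R = 81.51 kΩ above and αR = 202.5 kΩ below.
Lower section ‖ load = 185.9 kΩ.
V_wiper = 17.8 × 185.9/(81.51 + 185.9) = 12.4 V.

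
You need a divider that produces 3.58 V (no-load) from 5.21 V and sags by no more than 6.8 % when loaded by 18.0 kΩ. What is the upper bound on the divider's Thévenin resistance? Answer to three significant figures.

R_th ≤ 1.31 kΩ

Loading drop = R_th/(R_th + R_L) ≤ 0.0680, so R_th ≤ R_L · ε/(1−ε) = 18.0 kΩ × 0.0680/0.9320 = 1.31 kΩ.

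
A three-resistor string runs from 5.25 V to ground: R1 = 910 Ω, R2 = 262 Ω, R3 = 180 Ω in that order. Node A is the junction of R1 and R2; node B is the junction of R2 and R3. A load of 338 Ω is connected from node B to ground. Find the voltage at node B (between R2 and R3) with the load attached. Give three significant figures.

At node B, R3 is in parallel with the load: R3‖R_L = 117.5 Ω.
Below node A the resistance is R2 + (R3‖R_L) = 379.5 Ω, so V_A = 5.25 × 379.5/1289 = 1.545 V.
Then V_B = V_A × (R3‖R_L)/(R2 + R3‖R_L) = 1.545 × 117.5/379.5 = 0.478 V.

V ≈ 0.478 V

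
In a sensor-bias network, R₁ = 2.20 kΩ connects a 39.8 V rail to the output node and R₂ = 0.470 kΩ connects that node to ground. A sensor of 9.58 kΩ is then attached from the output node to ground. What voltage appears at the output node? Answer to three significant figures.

V_out ≈ 6.73 V

The load sits in parallel with R₂: R₂‖R_L = (470 × 9580) / (470 + 9580) = 448.0 Ω.
V_out = 39.8 × 448.0 / (2200 + 448.0) = 39.8 × 448.0/2648 = 6.73 V.
(Unloaded it would have been 7.01 V.)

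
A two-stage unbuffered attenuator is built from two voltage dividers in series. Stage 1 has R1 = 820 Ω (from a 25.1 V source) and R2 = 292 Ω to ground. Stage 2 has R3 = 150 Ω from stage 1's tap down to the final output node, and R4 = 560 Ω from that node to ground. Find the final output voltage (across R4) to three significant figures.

Stage 2 presents R3+R4 = 710.0 Ω as a load on stage 1's tap.
Stage 1's lower leg becomes R2‖(R3+R4) = 206.9 Ω, so V_mid = 25.1 × 206.9/1027 = 5.057 V.
Stage 2 is itself unloaded: V_out = V_mid × R4/(R3+R4) = 5.057 × 560/710.0 = 3.99 V.

V_out ≈ 3.99 V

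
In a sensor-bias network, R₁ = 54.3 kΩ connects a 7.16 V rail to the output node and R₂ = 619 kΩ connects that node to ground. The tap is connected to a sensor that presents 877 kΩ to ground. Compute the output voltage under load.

The load sits in parallel with R₂: R₂‖R_L = (619 × 877) / (619 + 877) = 362.9 kΩ.
V_out = 7.16 × 362.9 / (54.3 + 362.9) = 7.16 × 362.9/417.2 = 6.23 V.

V_out ≈ 6.23 V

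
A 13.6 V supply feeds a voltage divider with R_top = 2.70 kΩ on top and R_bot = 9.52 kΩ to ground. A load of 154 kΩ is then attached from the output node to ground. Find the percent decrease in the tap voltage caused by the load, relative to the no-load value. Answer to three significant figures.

The divider's output (Thévenin) resistance is R_top‖R_bot = 2.103 kΩ.
Fractional drop under load = R_th/(R_th + R_L) = 2.103 / (2.103 + 154) = 0.01347.
So the output falls by 1.35 %.

1.35 %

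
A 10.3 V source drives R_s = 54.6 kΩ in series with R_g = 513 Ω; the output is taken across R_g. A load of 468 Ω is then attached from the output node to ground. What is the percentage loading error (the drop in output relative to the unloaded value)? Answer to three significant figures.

Unloaded V = 10.3 × 513/55110 = 0.09587 V.
Loaded: R_g‖R_L = 244.7 Ω, giving V = 10.3 × 244.7/54840 = 0.04596 V.
Drop = (0.09587 − 0.04596) / 0.09587 = 52.1 %.

52.1 %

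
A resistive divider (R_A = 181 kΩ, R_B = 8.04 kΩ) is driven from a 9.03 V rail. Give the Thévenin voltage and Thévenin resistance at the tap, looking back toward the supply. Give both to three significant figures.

V_th is the open-circuit tap voltage: 9.03 × 8.04/(181 + 8.04) = 0.384 V.
With the supply zeroed, R_A and R_B appear in parallel from the tap: R_th = R_A‖R_B = (181 × 8.04)/189.0 = 7.70 kΩ.

V_th = 0.384 V, R_th = 7.70 kΩ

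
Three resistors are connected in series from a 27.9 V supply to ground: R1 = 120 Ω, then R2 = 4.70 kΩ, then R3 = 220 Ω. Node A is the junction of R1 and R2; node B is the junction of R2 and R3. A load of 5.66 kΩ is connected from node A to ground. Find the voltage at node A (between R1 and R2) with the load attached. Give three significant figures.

V ≈ 26.7 V

Below node A the series string R2+R3 = 4920 Ω sits in parallel with the 5660 Ω load: 2632 Ω.
V_A = 27.9 × 2632/(120 + 2632) = 26.7 V.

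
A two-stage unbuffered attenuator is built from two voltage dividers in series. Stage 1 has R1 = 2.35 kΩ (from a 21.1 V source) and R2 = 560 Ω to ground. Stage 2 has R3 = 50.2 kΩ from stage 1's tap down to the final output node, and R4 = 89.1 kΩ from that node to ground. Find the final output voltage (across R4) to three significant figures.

Stage 2 presents R3+R4 = 139300 Ω as a load on stage 1's tap.
Stage 1's lower leg becomes R2‖(R3+R4) = 557.8 Ω, so V_mid = 21.1 × 557.8/2908 = 4.047 V.
Stage 2 is itself unloaded: V_out = V_mid × R4/(R3+R4) = 4.047 × 89100/139300 = 2.59 V.

V_out ≈ 2.59 V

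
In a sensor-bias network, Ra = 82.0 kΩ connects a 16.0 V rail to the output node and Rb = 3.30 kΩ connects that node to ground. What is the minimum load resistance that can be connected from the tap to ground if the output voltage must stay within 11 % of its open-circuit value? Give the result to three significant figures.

Output resistance R_th = Ra‖Rb = (82.0 × 3.30)/85.30 = 3.172 kΩ.
The fractional drop is R_th/(R_th + R_L); requiring this ≤ 0.110 gives R_L ≥ R_th(1/0.110 − 1) = 3.172 × 8.091 = 25.7 kΩ.

R_L(min) ≈ 25.7 kΩ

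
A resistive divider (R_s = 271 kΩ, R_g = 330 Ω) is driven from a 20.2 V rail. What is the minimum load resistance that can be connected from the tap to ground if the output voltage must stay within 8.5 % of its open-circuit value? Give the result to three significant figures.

R_L(min) ≈ 3.55 kΩ

Output resistance R_th = R_s‖R_g = (271000 × 330)/271300 = 329.6 Ω.
The fractional drop is R_th/(R_th + R_L); requiring this ≤ 0.0850 gives R_L ≥ R_th(1/0.0850 − 1) = 329.6 × 10.76 = 3.55 kΩ.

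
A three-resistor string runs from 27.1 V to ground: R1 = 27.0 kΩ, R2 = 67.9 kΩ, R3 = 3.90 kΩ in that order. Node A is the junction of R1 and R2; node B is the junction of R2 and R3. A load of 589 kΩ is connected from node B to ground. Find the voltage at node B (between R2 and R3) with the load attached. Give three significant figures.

V ≈ 1.06 V

At node B, R3 is in parallel with the load: R3‖R_L = 3.874 kΩ.
Below node A the resistance is R2 + (R3‖R_L) = 71.77 kΩ, so V_A = 27.1 × 71.77/98.77 = 19.69 V.
Then V_B = V_A × (R3‖R_L)/(R2 + R3‖R_L) = 19.69 × 3.874/71.77 = 1.06 V.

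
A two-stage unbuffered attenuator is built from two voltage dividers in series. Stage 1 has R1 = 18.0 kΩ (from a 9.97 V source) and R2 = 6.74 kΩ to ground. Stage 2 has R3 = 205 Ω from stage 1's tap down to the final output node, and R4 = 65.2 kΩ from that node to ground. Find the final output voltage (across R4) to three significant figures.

V_out ≈ 2.52 V

Stage 2 presents R3+R4 = 65400 Ω as a load on stage 1's tap.
Stage 1's lower leg becomes R2‖(R3+R4) = 6110 Ω, so V_mid = 9.97 × 6110/24110 = 2.527 V.
Stage 2 is itself unloaded: V_out = V_mid × R4/(R3+R4) = 2.527 × 65200/65400 = 2.52 V.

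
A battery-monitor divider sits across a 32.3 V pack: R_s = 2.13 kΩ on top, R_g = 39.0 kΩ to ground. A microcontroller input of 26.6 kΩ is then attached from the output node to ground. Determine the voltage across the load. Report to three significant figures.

V_out ≈ 28.5 V

The load sits in parallel with R_g: R_g‖R_L = (39.0 × 26.6) / (39.0 + 26.6) = 15.81 kΩ.
V_out = 32.3 × 15.81 / (2.13 + 15.81) = 32.3 × 15.81/17.94 = 28.5 V.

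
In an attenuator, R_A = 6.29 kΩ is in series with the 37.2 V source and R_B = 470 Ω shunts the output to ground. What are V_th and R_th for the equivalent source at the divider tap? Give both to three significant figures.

V_th is the open-circuit tap voltage: 37.2 × 470/(6290 + 470) = 2.59 V.
With the supply zeroed, R_A and R_B appear in parallel from the tap: R_th = R_A‖R_B = (6290 × 470)/6760 = 437 Ω.

V_th = 2.59 V, R_th = 437 Ω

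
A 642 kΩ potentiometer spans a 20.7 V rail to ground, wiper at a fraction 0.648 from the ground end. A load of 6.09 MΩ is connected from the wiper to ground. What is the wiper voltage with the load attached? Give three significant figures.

V ≈ 13.1 V

The wiper splits the pot into (1−α)R = 226.0 kΩ above and αR = 416.0 kΩ below.
Lower section ‖ load = 389.4 kΩ.
V_wiper = 20.7 × 389.4/(226.0 + 389.4) = 13.1 V.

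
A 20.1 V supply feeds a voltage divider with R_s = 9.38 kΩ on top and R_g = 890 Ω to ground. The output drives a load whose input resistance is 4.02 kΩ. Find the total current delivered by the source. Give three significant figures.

I ≈ 1.99 mA

R_g‖R_L = 728.7 Ω, so the source sees R_s + R_g‖R_L = 10110 Ω.
I = 20.1 V / 10110 Ω = 1.99 mA.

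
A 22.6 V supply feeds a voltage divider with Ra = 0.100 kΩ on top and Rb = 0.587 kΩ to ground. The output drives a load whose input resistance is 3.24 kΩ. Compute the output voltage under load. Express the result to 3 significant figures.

V_out ≈ 18.8 V

The load sits in parallel with Rb: Rb‖R_L = (587 × 3240) / (587 + 3240) = 497.0 Ω.
V_out = 22.6 × 497.0 / (100 + 497.0) = 22.6 × 497.0/597.0 = 18.8 V.
(Unloaded it would have been 19.3 V.)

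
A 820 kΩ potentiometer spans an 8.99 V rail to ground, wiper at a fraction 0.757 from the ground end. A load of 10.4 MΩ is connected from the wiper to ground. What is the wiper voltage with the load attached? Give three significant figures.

V ≈ 6.71 V

The wiper splits the pot into (1−α)R = 199.3 kΩ above and αR = 620.7 kΩ below.
Lower section ‖ load = 585.8 kΩ.
V_wiper = 8.99 × 585.8/(199.3 + 585.8) = 6.71 V.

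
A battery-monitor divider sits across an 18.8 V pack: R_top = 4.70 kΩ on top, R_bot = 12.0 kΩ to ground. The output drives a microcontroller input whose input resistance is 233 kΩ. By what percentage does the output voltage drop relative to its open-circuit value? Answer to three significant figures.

1.43 %

The divider's output (Thévenin) resistance is R_top‖R_bot = 3.377 kΩ.
Fractional drop under load = R_th/(R_th + R_L) = 3.377 / (3.377 + 233) = 0.01429.
So the output falls by 1.43 %.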